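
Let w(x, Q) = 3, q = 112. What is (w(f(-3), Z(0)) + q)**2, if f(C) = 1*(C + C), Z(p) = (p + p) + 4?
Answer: 13225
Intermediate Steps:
Z(p) = 4 + 2*p (Z(p) = 2*p + 4 = 4 + 2*p)
f(C) = 2*C (f(C) = 1*(2*C) = 2*C)
(w(f(-3), Z(0)) + q)**2 = (3 + 112)**2 = 115**2 = 13225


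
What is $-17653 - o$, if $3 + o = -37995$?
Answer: $20345$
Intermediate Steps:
$o = -37998$ ($o = -3 - 37995 = -37998$)
$-17653 - o = -17653 - -37998 = -17653 + 37998 = 20345$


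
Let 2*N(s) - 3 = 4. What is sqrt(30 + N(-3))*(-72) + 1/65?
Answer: 1/65 - 36*sqrt(134) ≈ -416.71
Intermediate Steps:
N(s) = 7/2 (N(s) = 3/2 + (1/2)*4 = 3/2 + 2 = 7/2)
sqrt(30 + N(-3))*(-72) + 1/65 = sqrt(30 + 7/2)*(-72) + 1/65 = sqrt(67/2)*(-72) + 1/65 = (sqrt(134)/2)*(-72) + 1/65 = -36*sqrt(134) + 1/65 = 1/65 - 36*sqrt(134)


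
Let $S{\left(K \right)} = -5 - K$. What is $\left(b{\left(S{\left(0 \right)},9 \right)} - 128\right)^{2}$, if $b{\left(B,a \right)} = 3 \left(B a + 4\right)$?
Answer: $63001$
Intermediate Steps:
$b{\left(B,a \right)} = 12 + 3 B a$ ($b{\left(B,a \right)} = 3 \left(4 + B a\right) = 12 + 3 B a$)
$\left(b{\left(S{\left(0 \right)},9 \right)} - 128\right)^{2} = \left(\left(12 + 3 \left(-5 - 0\right) 9\right) - 128\right)^{2} = \left(\left(12 + 3 \left(-5 + 0\right) 9\right) - 128\right)^{2} = \left(\left(12 + 3 \left(-5\right) 9\right) - 128\right)^{2} = \left(\left(12 - 135\right) - 128\right)^{2} = \left(-123 - 128\right)^{2} = \left(-251\right)^{2} = 63001$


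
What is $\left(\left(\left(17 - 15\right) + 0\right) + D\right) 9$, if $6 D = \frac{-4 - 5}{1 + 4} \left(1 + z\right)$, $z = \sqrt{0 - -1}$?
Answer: $\frac{63}{5} \approx 12.6$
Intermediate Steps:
$z = 1$ ($z = \sqrt{0 + \left(-4 + 5\right)} = \sqrt{0 + 1} = \sqrt{1} = 1$)
$D = - \frac{3}{5}$ ($D = \frac{\frac{-4 - 5}{1 + 4} \left(1 + 1\right)}{6} = \frac{- \frac{9}{5} \cdot 2}{6} = \frac{\left(-9\right) \frac{1}{5} \cdot 2}{6} = \frac{\left(- \frac{9}{5}\right) 2}{6} = \frac{1}{6} \left(- \frac{18}{5}\right) = - \frac{3}{5} \approx -0.6$)
$\left(\left(\left(17 - 15\right) + 0\right) + D\right) 9 = \left(\left(\left(17 - 15\right) + 0\right) - \frac{3}{5}\right) 9 = \left(\left(2 + 0\right) - \frac{3}{5}\right) 9 = \left(2 - \frac{3}{5}\right) 9 = \frac{7}{5} \cdot 9 = \frac{63}{5}$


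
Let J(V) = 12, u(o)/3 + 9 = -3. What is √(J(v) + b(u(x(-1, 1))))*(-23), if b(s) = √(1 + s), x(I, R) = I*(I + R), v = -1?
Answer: -23*√(12 + I*√35) ≈ -81.932 - 19.099*I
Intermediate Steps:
u(o) = -36 (u(o) = -27 + 3*(-3) = -27 - 9 = -36)
√(J(v) + b(u(x(-1, 1))))*(-23) = √(12 + √(1 - 36))*(-23) = √(12 + √(-35))*(-23) = √(12 + I*√35)*(-23) = -23*√(12 + I*√35)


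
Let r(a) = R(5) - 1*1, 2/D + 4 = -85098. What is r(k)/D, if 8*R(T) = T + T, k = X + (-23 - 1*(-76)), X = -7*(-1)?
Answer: -42551/4 ≈ -10638.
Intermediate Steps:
X = 7
D = -1/42551 (D = 2/(-4 - 85098) = 2/(-85102) = 2*(-1/85102) = -1/42551 ≈ -2.3501e-5)
k = 60 (k = 7 + (-23 - 1*(-76)) = 7 + (-23 + 76) = 7 + 53 = 60)
R(T) = T/4 (R(T) = (T + T)/8 = (2*T)/8 = T/4)
r(a) = 1/4 (r(a) = (1/4)*5 - 1*1 = 5/4 - 1 = 1/4)
r(k)/D = 1/(4*(-1/42551)) = (1/4)*(-42551) = -42551/4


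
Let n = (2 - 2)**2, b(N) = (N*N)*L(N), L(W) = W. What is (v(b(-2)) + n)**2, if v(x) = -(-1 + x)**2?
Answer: 6561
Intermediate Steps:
b(N) = N**3 (b(N) = (N*N)*N = N**2*N = N**3)
n = 0 (n = 0**2 = 0)
(v(b(-2)) + n)**2 = (-(-1 + (-2)**3)**2 + 0)**2 = (-(-1 - 8)**2 + 0)**2 = (-1*(-9)**2 + 0)**2 = (-1*81 + 0)**2 = (-81 + 0)**2 = (-81)**2 = 6561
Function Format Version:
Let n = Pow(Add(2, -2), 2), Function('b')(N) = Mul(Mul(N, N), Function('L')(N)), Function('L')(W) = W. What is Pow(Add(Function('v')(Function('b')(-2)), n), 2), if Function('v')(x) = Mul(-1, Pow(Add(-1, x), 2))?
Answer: 6561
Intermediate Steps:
Function('b')(N) = Pow(N, 3) (Function('b')(N) = Mul(Mul(N, N), N) = Mul(Pow(N, 2), N) = Pow(N, 3))
n = 0 (n = Pow(0, 2) = 0)
Pow(Add(Function('v')(Function('b')(-2)), n), 2) = Pow(Add(Mul(-1, Pow(Add(-1, Pow(-2, 3)), 2)), 0), 2) = Pow(Add(Mul(-1, Pow(Add(-1, -8), 2)), 0), 2) = Pow(Add(Mul(-1, Pow(-9, 2)), 0), 2) = Pow(Add(Mul(-1, 81), 0), 2) = Pow(Add(-81, 0), 2) = Pow(-81, 2) = 6561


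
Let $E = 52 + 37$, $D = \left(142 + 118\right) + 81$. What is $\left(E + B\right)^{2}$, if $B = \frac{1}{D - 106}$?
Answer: $\frac{437479056}{55225} \approx 7921.8$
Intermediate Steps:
$D = 341$ ($D = 260 + 81 = 341$)
$E = 89$
$B = \frac{1}{235}$ ($B = \frac{1}{341 - 106} = \frac{1}{235} \approx 0.0042553$)
$\left(E + B\right)^{2} = \left(89 + \frac{1}{235}\right)^{2} = \left(\frac{20916}{235}\right)^{2} = \frac{437479056}{55225}$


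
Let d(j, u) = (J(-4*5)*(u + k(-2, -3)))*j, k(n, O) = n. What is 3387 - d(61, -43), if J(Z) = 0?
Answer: 3387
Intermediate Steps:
d(j, u) = 0 (d(j, u) = (0*(u - 2))*j = (0*(-2 + u))*j = 0*j = 0)
3387 - d(61, -43) = 3387 - 1*0 = 3387 + 0 = 3387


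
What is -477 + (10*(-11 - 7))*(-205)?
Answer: 36423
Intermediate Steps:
-477 + (10*(-11 - 7))*(-205) = -477 + (10*(-18))*(-205) = -477 - 180*(-205) = -477 + 36900 = 36423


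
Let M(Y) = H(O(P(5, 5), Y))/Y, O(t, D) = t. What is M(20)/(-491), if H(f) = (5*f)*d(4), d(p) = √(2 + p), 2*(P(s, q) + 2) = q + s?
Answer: -3*√6/1964 ≈ -0.0037416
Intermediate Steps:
P(s, q) = -2 + q/2 + s/2 (P(s, q) = -2 + (q + s)/2 = -2 + (q/2 + s/2) = -2 + q/2 + s/2)
H(f) = 5*f*√6 (H(f) = (5*f)*√(2 + 4) = (5*f)*√6 = 5*f*√6)
M(Y) = 15*√6/Y (M(Y) = (5*(-2 + (½)*5 + (½)*5)*√6)/Y = (5*(-2 + 5/2 + 5/2)*√6)/Y = (5*3*√6)/Y = (15*√6)/Y = 15*√6/Y)
M(20)/(-491) = (15*√6/20)/(-491) = (15*√6*(1/20))*(-1/491) = (3*√6/4)*(-1/491) = -3*√6/1964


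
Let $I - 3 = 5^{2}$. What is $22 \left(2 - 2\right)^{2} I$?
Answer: $0$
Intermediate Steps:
$I = 28$ ($I = 3 + 5^{2} = 3 + 25 = 28$)
$22 \left(2 - 2\right)^{2} I = 22 \left(2 - 2\right)^{2} \cdot 28 = 22 \cdot 0^{2} \cdot 28 = 22 \cdot 0 \cdot 28 = 0 \cdot 28 = 0$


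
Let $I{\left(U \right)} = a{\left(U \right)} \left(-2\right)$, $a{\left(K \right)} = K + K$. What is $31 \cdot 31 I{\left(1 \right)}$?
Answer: $-3844$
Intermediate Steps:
$a{\left(K \right)} = 2 K$
$I{\left(U \right)} = - 4 U$ ($I{\left(U \right)} = 2 U \left(-2\right) = - 4 U$)
$31 \cdot 31 I{\left(1 \right)} = 31 \cdot 31 \left(\left(-4\right) 1\right) = 961 \left(-4\right) = -3844$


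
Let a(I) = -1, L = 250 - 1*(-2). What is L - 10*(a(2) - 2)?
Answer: 282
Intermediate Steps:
L = 252 (L = 250 + 2 = 252)
L - 10*(a(2) - 2) = 252 - 10*(-1 - 2) = 252 - 10*(-3) = 252 - 1*(-30) = 252 + 30 = 282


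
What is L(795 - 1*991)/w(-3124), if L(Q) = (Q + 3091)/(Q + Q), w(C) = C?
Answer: 2895/1224608 ≈ 0.0023640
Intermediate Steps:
L(Q) = (3091 + Q)/(2*Q) (L(Q) = (3091 + Q)/((2*Q)) = (3091 + Q)*(1/(2*Q)) = (3091 + Q)/(2*Q))
L(795 - 1*991)/w(-3124) = ((3091 + (795 - 1*991))/(2*(795 - 1*991)))/(-3124) = ((3091 + (795 - 991))/(2*(795 - 991)))*(-1/3124) = ((1/2)*(3091 - 196)/(-196))*(-1/3124) = ((1/2)*(-1/196)*2895)*(-1/3124) = -2895/392*(-1/3124) = 2895/1224608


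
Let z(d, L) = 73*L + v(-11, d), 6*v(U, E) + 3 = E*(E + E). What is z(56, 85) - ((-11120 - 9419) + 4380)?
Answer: 140453/6 ≈ 23409.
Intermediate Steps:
v(U, E) = -½ + E²/3 (v(U, E) = -½ + (E*(E + E))/6 = -½ + (E*(2*E))/6 = -½ + (2*E²)/6 = -½ + E²/3)
z(d, L) = -½ + 73*L + d²/3 (z(d, L) = 73*L + (-½ + d²/3) = -½ + 73*L + d²/3)
z(56, 85) - ((-11120 - 9419) + 4380) = (-½ + 73*85 + (⅓)*56²) - ((-11120 - 9419) + 4380) = (-½ + 6205 + (⅓)*3136) - (-20539 + 4380) = (-½ + 6205 + 3136/3) - 1*(-16159) = 43499/6 + 16159 = 140453/6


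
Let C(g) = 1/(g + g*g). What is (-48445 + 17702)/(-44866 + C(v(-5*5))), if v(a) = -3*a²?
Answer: 108023216250/157647907499 ≈ 0.68522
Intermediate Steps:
C(g) = 1/(g + g²)
(-48445 + 17702)/(-44866 + C(v(-5*5))) = (-48445 + 17702)/(-44866 + 1/(((-3*(-5*5)²))*(1 - 3*(-5*5)²))) = -30743/(-44866 + 1/(((-3*(-25)²))*(1 - 3*(-25)²))) = -30743/(-44866 + 1/(((-3*625))*(1 - 3*625))) = -30743/(-44866 + 1/((-1875)*(1 - 1875))) = -30743/(-44866 - 1/1875/(-1874)) = -30743/(-44866 - 1/1875*(-1/1874)) = -30743/(-44866 + 1/3513750) = -30743/(-157647907499/3513750) = -30743*(-3513750/157647907499) = 108023216250/157647907499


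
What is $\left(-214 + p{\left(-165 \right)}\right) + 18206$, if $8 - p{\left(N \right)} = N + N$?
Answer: $18330$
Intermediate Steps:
$p{\left(N \right)} = 8 - 2 N$ ($p{\left(N \right)} = 8 - \left(N + N\right) = 8 - 2 N$)
$\left(-214 + p{\left(-165 \right)}\right) + 18206 = \left(-214 + \left(8 - -330\right)\right) + 18206 = \left(-214 + \left(8 + 330\right)\right) + 18206 = \left(-214 + 338\right) + 18206 = 124 + 18206 = 18330$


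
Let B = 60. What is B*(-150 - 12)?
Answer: -9720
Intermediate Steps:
B*(-150 - 12) = 60*(-150 - 12) = 60*(-162) = -9720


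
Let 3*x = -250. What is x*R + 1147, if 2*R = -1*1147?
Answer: 146816/3 ≈ 48939.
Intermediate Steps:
x = -250/3 (x = (⅓)*(-250) = -250/3 ≈ -83.333)
R = -1147/2 (R = (-1*1147)/2 = (½)*(-1147) = -1147/2 ≈ -573.50)
x*R + 1147 = -250/3*(-1147/2) + 1147 = 143375/3 + 1147 = 146816/3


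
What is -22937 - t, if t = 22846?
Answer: -45783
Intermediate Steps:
-22937 - t = -22937 - 1*22846 = -22937 - 22846 = -45783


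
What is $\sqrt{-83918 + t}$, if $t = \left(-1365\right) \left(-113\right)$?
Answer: $\sqrt{70327} \approx 265.19$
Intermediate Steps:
$t = 154245$
$\sqrt{-83918 + t} = \sqrt{-83918 + 154245} = \sqrt{70327}$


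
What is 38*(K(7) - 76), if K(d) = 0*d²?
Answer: -2888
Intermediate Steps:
K(d) = 0
38*(K(7) - 76) = 38*(0 - 76) = 38*(-76) = -2888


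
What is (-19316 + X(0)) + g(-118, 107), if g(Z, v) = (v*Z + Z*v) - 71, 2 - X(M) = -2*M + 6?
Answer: -44643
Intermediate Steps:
X(M) = -4 + 2*M (X(M) = 2 - (-2*M + 6) = 2 - (6 - 2*M) = 2 + (-6 + 2*M) = -4 + 2*M)
g(Z, v) = -71 + 2*Z*v (g(Z, v) = (Z*v + Z*v) - 71 = 2*Z*v - 71 = -71 + 2*Z*v)
(-19316 + X(0)) + g(-118, 107) = (-19316 + (-4 + 2*0)) + (-71 + 2*(-118)*107) = (-19316 + (-4 + 0)) + (-71 - 25252) = (-19316 - 4) - 25323 = -19320 - 25323 = -44643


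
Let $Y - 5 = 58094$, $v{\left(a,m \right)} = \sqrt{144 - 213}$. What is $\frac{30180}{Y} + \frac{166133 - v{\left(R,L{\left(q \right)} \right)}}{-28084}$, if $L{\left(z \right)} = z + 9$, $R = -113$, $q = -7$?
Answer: $- \frac{8804586047}{1631652316} + \frac{i \sqrt{69}}{28084} \approx -5.3961 + 0.00029578 i$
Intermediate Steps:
$L{\left(z \right)} = 9 + z$
$v{\left(a,m \right)} = i \sqrt{69}$ ($v{\left(a,m \right)} = \sqrt{-69} = i \sqrt{69}$)
$Y = 58099$ ($Y = 5 + 58094 = 58099$)
$\frac{30180}{Y} + \frac{166133 - v{\left(R,L{\left(q \right)} \right)}}{-28084} = \frac{30180}{58099} + \frac{166133 - i \sqrt{69}}{-28084} = 30180 \cdot \frac{1}{58099} + \left(166133 - i \sqrt{69}\right) \left(- \frac{1}{28084}\right) = \frac{30180}{58099} - \left(\frac{166133}{28084} - \frac{i \sqrt{69}}{28084}\right) = - \frac{8804586047}{1631652316} + \frac{i \sqrt{69}}{28084}$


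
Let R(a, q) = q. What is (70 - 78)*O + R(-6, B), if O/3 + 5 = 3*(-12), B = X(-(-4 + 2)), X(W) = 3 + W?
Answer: 989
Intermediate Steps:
B = 5 (B = 3 - (-4 + 2) = 3 - 1*(-2) = 3 + 2 = 5)
O = -123 (O = -15 + 3*(3*(-12)) = -15 + 3*(-36) = -15 - 108 = -123)
(70 - 78)*O + R(-6, B) = (70 - 78)*(-123) + 5 = -8*(-123) + 5 = 984 + 5 = 989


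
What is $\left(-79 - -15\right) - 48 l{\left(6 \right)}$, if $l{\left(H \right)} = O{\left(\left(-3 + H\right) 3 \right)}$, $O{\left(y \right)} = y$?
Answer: $-496$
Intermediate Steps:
$l{\left(H \right)} = -9 + 3 H$ ($l{\left(H \right)} = \left(-3 + H\right) 3 = -9 + 3 H$)
$\left(-79 - -15\right) - 48 l{\left(6 \right)} = \left(-79 - -15\right) - 48 \left(-9 + 3 \cdot 6\right) = \left(-79 + 15\right) - 48 \left(-9 + 18\right) = -64 - 432 = -496$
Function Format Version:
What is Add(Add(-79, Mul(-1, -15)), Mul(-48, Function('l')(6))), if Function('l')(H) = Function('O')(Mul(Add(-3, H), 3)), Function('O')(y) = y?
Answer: -496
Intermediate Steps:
Function('l')(H) = Add(-9, Mul(3, H)) (Function('l')(H) = Mul(Add(-3, H), 3) = Add(-9, Mul(3, H)))
Add(Add(-79, Mul(-1, -15)), Mul(-48, Function('l')(6))) = Add(Add(-79, Mul(-1, -15)), Mul(-48, Add(-9, Mul(3, 6)))) = Add(Add(-79, 15), Mul(-48, Add(-9, 18))) = Add(-64, Mul(-48, 9)) = Add(-64, -432) = -496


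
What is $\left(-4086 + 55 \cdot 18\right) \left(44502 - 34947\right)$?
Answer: $-29582280$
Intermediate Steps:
$\left(-4086 + 55 \cdot 18\right) \left(44502 - 34947\right) = \left(-4086 + 990\right) 9555 = \left(-3096\right) 9555 = -29582280$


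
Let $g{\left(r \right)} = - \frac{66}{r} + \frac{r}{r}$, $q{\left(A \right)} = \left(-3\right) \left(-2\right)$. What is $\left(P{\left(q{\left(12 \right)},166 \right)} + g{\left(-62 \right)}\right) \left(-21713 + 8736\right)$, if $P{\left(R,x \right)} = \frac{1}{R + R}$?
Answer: $- \frac{10368623}{372} \approx -27873.0$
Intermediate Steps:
$q{\left(A \right)} = 6$
$P{\left(R,x \right)} = \frac{1}{2 R}$
$g{\left(r \right)} = 1 - \frac{66}{r}$ ($g{\left(r \right)} = - \frac{66}{r} + 1 = 1 - \frac{66}{r}$)
$\left(P{\left(q{\left(12 \right)},166 \right)} + g{\left(-62 \right)}\right) \left(-21713 + 8736\right) = \left(\frac{1}{2 \cdot 6} + \frac{-66 - 62}{-62}\right) \left(-21713 + 8736\right) = \left(\frac{1}{2} \cdot \frac{1}{6} - - \frac{64}{31}\right) \left(-12977\right) = \left(\frac{1}{12} + \frac{64}{31}\right) \left(-12977\right) = \frac{799}{372} \left(-12977\right) = - \frac{10368623}{372}$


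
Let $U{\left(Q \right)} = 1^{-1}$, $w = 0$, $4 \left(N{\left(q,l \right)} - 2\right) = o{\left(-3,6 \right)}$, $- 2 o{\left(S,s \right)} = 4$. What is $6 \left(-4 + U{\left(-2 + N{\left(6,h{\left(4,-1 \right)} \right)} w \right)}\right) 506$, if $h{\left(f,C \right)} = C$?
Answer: $-9108$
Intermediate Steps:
$o{\left(S,s \right)} = -2$ ($o{\left(S,s \right)} = \left(- \frac{1}{2}\right) 4 = -2$)
$N{\left(q,l \right)} = \frac{3}{2}$ ($N{\left(q,l \right)} = 2 + \frac{1}{4} \left(-2\right) = 2 - \frac{1}{2} = \frac{3}{2}$)
$U{\left(Q \right)} = 1$
$6 \left(-4 + U{\left(-2 + N{\left(6,h{\left(4,-1 \right)} \right)} w \right)}\right) 506 = 6 \left(-4 + 1\right) 506 = 6 \left(-3\right) 506 = \left(-18\right) 506 = -9108$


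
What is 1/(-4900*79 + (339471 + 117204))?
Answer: 1/69575 ≈ 1.4373e-5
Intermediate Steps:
1/(-4900*79 + (339471 + 117204)) = 1/(-387100 + 456675) = 1/69575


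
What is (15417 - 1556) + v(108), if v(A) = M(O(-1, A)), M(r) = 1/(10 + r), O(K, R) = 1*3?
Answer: 180194/13 ≈ 13861.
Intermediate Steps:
O(K, R) = 3
v(A) = 1/13 (v(A) = 1/(10 + 3) = 1/13)
(15417 - 1556) + v(108) = (15417 - 1556) + 1/13 = 13861 + 1/13 = 180194/13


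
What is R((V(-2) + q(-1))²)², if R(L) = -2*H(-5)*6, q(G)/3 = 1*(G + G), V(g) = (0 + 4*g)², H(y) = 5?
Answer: 3600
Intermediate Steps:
V(g) = 16*g² (V(g) = (4*g)² = 16*g²)
q(G) = 6*G (q(G) = 3*(1*(G + G)) = 3*(1*(2*G)) = 3*(2*G) = 6*G)
R(L) = -60 (R(L) = -2*5*6 = -10*6 = -60)
R((V(-2) + q(-1))²)² = (-60)² = 3600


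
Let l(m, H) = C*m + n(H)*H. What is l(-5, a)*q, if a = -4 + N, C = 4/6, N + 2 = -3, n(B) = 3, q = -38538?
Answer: 1168986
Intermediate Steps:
N = -5 (N = -2 - 3 = -5)
C = 2/3 (C = 4*(1/6) = 2/3 ≈ 0.66667)
a = -9 (a = -4 - 5 = -9)
l(m, H) = 3*H + 2*m/3 (l(m, H) = 2*m/3 + 3*H = 3*H + 2*m/3)
l(-5, a)*q = (3*(-9) + (2/3)*(-5))*(-38538) = (-27 - 10/3)*(-38538) = -91/3*(-38538) = 1168986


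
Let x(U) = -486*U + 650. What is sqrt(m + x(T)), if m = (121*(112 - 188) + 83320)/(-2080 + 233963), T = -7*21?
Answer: 8*sqrt(60568503944795)/231883 ≈ 268.50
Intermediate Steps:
T = -147
x(U) = 650 - 486*U
m = 74124/231883 (m = (121*(-76) + 83320)/231883 = (-9196 + 83320)*(1/231883) = 74124*(1/231883) = 74124/231883 ≈ 0.31966)
sqrt(m + x(T)) = sqrt(74124/231883 + (650 - 486*(-147))) = sqrt(74124/231883 + (650 + 71442)) = sqrt(74124/231883 + 72092) = sqrt(16716983360/231883) = 8*sqrt(60568503944795)/231883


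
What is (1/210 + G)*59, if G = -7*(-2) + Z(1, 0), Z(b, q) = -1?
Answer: 161129/210 ≈ 767.28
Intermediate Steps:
G = 13 (G = -7*(-2) - 1 = 14 - 1 = 13)
(1/210 + G)*59 = (1/210 + 13)*59 = (2731/210)*59 = 161129/210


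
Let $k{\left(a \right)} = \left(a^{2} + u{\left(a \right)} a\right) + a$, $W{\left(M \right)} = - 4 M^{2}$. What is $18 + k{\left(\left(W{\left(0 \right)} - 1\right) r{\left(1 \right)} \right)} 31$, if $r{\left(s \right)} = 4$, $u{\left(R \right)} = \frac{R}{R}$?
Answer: $266$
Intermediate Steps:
$u{\left(R \right)} = 1$
$k{\left(a \right)} = a^{2} + 2 a$ ($k{\left(a \right)} = \left(a^{2} + 1 a\right) + a = \left(a^{2} + a\right) + a = \left(a + a^{2}\right) + a = a^{2} + 2 a$)
$18 + k{\left(\left(W{\left(0 \right)} - 1\right) r{\left(1 \right)} \right)} 31 = 18 + \left(- 4 \cdot 0^{2} - 1\right) 4 \left(2 + \left(- 4 \cdot 0^{2} - 1\right) 4\right) 31 = 18 + \left(\left(-4\right) 0 - 1\right) 4 \left(2 + \left(\left(-4\right) 0 - 1\right) 4\right) 31 = 18 + \left(0 - 1\right) 4 \left(2 + \left(0 - 1\right) 4\right) 31 = 18 + \left(-1\right) 4 \left(2 - 4\right) 31 = 18 + - 4 \left(2 - 4\right) 31 = 18 + \left(-4\right) \left(-2\right) 31 = 18 + 8 \cdot 31 = 18 + 248 = 266$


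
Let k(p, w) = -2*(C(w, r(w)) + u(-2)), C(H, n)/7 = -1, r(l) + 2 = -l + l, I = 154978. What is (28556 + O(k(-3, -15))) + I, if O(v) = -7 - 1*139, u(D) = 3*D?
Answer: 183388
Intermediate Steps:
r(l) = -2 (r(l) = -2 + (-l + l) = -2 + 0 = -2)
C(H, n) = -7 (C(H, n) = 7*(-1) = -7)
k(p, w) = 26 (k(p, w) = -2*(-7 + 3*(-2)) = -2*(-7 - 6) = -2*(-13) = 26)
O(v) = -146 (O(v) = -7 - 139 = -146)
(28556 + O(k(-3, -15))) + I = (28556 - 146) + 154978 = 28410 + 154978 = 183388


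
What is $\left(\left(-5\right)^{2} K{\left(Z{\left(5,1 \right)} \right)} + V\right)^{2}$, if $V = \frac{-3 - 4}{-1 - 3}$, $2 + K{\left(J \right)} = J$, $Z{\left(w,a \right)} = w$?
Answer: $\frac{94249}{16} \approx 5890.6$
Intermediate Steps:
$K{\left(J \right)} = -2 + J$
$V = \frac{7}{4}$ ($V = - \frac{7}{-4} = \left(-7\right) \left(- \frac{1}{4}\right) = \frac{7}{4} \approx 1.75$)
$\left(\left(-5\right)^{2} K{\left(Z{\left(5,1 \right)} \right)} + V\right)^{2} = \left(\left(-5\right)^{2} \left(-2 + 5\right) + \frac{7}{4}\right)^{2} = \left(25 \cdot 3 + \frac{7}{4}\right)^{2} = \left(75 + \frac{7}{4}\right)^{2} = \left(\frac{307}{4}\right)^{2} = \frac{94249}{16}$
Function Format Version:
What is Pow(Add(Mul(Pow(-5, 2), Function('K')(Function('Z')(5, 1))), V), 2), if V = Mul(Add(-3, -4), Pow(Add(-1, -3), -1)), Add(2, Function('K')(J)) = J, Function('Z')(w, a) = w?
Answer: Rational(94249, 16) ≈ 5890.6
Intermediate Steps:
Function('K')(J) = Add(-2, J)
V = Rational(7, 4) (V = Mul(-7, Pow(-4, -1)) = Mul(-7, Rational(-1, 4)) = Rational(7, 4) ≈ 1.7500)
Pow(Add(Mul(Pow(-5, 2), Function('K')(Function('Z')(5, 1))), V), 2) = Pow(Add(Mul(Pow(-5, 2), Add(-2, 5)), Rational(7, 4)), 2) = Pow(Add(Mul(25, 3), Rational(7, 4)), 2) = Pow(Add(75, Rational(7, 4)), 2) = Pow(Rational(307, 4), 2) = Rational(94249, 16)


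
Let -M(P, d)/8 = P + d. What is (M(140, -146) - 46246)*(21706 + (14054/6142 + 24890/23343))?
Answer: -71896304907214462/71686353 ≈ -1.0029e+9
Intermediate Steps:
M(P, d) = -8*P - 8*d (M(P, d) = -8*(P + d) = -8*P - 8*d)
(M(140, -146) - 46246)*(21706 + (14054/6142 + 24890/23343)) = ((-8*140 - 8*(-146)) - 46246)*(21706 + (14054/6142 + 24890/23343)) = ((-1120 + 1168) - 46246)*(21706 + (14054*(1/6142) + 24890*(1/23343))) = (48 - 46246)*(21706 + (7027/3071 + 24890/23343)) = -46198*(21706 + 240468451/71686353) = -46198*1556264446669/71686353 = -71896304907214462/71686353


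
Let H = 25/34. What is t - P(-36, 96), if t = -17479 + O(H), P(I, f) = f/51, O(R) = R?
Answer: -594325/34 ≈ -17480.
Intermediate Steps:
H = 25/34 (H = 25*(1/34) = 25/34 ≈ 0.73529)
P(I, f) = f/51 (P(I, f) = f*(1/51) = f/51)
t = -594261/34 (t = -17479 + 25/34 = -594261/34 ≈ -17478.)
t - P(-36, 96) = -594261/34 - 96/51 = -594261/34 - 1*32/17 = -594261/34 - 32/17 = -594325/34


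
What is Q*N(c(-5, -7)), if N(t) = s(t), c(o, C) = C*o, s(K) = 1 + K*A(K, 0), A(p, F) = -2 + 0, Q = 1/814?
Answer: -69/814 ≈ -0.084767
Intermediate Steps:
Q = 1/814 ≈ 0.0012285
A(p, F) = -2
s(K) = 1 - 2*K (s(K) = 1 + K*(-2) = 1 - 2*K)
N(t) = 1 - 2*t
Q*N(c(-5, -7)) = (1 - (-14)*(-5))/814 = (1 - 2*35)/814 = (1 - 70)/814 = (1/814)*(-69) = -69/814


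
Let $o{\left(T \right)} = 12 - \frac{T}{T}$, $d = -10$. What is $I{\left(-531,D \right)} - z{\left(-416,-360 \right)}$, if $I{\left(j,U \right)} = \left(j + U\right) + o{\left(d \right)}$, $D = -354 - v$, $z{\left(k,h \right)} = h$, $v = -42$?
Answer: $-472$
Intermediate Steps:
$D = -312$ ($D = -354 - -42 = -354 + 42 = -312$)
$o{\left(T \right)} = 11$ ($o{\left(T \right)} = 12 - 1 = 11$)
$I{\left(j,U \right)} = 11 + U + j$ ($I{\left(j,U \right)} = \left(j + U\right) + 11 = \left(U + j\right) + 11 = 11 + U + j$)
$I{\left(-531,D \right)} - z{\left(-416,-360 \right)} = \left(11 - 312 - 531\right) - -360 = -832 + 360 = -472$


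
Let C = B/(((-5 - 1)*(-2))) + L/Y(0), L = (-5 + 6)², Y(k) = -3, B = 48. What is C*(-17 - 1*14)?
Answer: -341/3 ≈ -113.67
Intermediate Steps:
L = 1 (L = 1² = 1)
C = 11/3 (C = 48/(((-5 - 1)*(-2))) + 1/(-3) = 48/((-6*(-2))) + 1*(-⅓) = 48/12 - ⅓ = 48*(1/12) - ⅓ = 4 - ⅓ = 11/3 ≈ 3.6667)
C*(-17 - 1*14) = 11*(-17 - 1*14)/3 = 11*(-17 - 14)/3 = (11/3)*(-31) = -341/3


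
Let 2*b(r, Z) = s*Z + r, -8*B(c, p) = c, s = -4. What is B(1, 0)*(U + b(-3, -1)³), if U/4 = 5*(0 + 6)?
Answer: -961/64 ≈ -15.016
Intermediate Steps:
U = 120 (U = 4*(5*(0 + 6)) = 4*(5*6) = 4*30 = 120)
B(c, p) = -c/8
b(r, Z) = r/2 - 2*Z (b(r, Z) = (-4*Z + r)/2 = (r - 4*Z)/2 = r/2 - 2*Z)
B(1, 0)*(U + b(-3, -1)³) = (-⅛*1)*(120 + ((½)*(-3) - 2*(-1))³) = -(120 + (-3/2 + 2)³)/8 = -(120 + (½)³)/8 = -(120 + ⅛)/8 = -⅛*961/8 = -961/64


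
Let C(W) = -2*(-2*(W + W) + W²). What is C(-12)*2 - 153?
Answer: -921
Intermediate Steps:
C(W) = -2*W² + 8*W (C(W) = -2*(-4*W + W²) = -2*(W² - 4*W) = -2*W² + 8*W)
C(-12)*2 - 153 = (2*(-12)*(4 - 1*(-12)))*2 - 153 = (2*(-12)*(4 + 12))*2 - 153 = (2*(-12)*16)*2 - 153 = -384*2 - 153 = -768 - 153 = -921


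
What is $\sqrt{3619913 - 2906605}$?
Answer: $2 \sqrt{178327} \approx 844.58$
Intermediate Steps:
$\sqrt{3619913 - 2906605} = \sqrt{713308} = 2 \sqrt{178327}$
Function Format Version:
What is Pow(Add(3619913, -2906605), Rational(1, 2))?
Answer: Mul(2, Pow(178327, Rational(1, 2))) ≈ 844.58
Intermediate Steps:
Pow(Add(3619913, -2906605), Rational(1, 2)) = Pow(713308, Rational(1, 2)) = Mul(2, Pow(178327, Rational(1, 2)))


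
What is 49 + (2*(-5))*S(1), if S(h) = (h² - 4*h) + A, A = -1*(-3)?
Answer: 49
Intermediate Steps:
A = 3
S(h) = 3 + h² - 4*h (S(h) = (h² - 4*h) + 3 = 3 + h² - 4*h)
49 + (2*(-5))*S(1) = 49 + (2*(-5))*(3 + 1² - 4*1) = 49 - 10*(3 + 1 - 4) = 49 - 10*0 = 49 + 0 = 49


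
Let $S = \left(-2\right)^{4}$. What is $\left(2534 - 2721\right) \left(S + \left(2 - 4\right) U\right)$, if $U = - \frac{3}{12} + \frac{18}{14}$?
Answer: $- \frac{36465}{14} \approx -2604.6$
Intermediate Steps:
$S = 16$
$U = \frac{29}{28}$ ($U = \left(-3\right) \frac{1}{12} + 18 \cdot \frac{1}{14} = - \frac{1}{4} + \frac{9}{7} = \frac{29}{28} \approx 1.0357$)
$\left(2534 - 2721\right) \left(S + \left(2 - 4\right) U\right) = \left(2534 - 2721\right) \left(16 + \left(2 - 4\right) \frac{29}{28}\right) = - 187 \left(16 - \frac{29}{14}\right) = \left(-187\right) \frac{195}{14} = - \frac{36465}{14}$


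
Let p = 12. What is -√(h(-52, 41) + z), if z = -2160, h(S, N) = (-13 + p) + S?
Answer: -I*√2213 ≈ -47.043*I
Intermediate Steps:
h(S, N) = -1 + S (h(S, N) = (-13 + 12) + S = -1 + S)
-√(h(-52, 41) + z) = -√((-1 - 52) - 2160) = -√(-53 - 2160) = -√(-2213) = -I*√2213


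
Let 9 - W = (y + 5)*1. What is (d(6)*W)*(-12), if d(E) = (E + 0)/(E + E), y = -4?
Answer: -48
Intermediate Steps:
d(E) = ½ (d(E) = E/((2*E)) = E*(1/(2*E)) = ½)
W = 8 (W = 9 - (-4 + 5) = 9 - 1 = 8)
(d(6)*W)*(-12) = ((½)*8)*(-12) = 4*(-12) = -48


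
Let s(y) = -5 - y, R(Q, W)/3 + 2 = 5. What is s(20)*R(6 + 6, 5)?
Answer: -225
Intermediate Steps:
R(Q, W) = 9 (R(Q, W) = -6 + 3*5 = -6 + 15 = 9)
s(20)*R(6 + 6, 5) = (-5 - 1*20)*9 = (-5 - 20)*9 = -25*9 = -225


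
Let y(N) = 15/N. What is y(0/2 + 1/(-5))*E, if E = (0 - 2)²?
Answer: -300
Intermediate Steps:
E = 4 (E = (-2)² = 4)
y(0/2 + 1/(-5))*E = (15/(0/2 + 1/(-5)))*4 = (15/(0*(½) + 1*(-⅕)))*4 = (15/(0 - ⅕))*4 = (15/(-⅕))*4 = (15*(-5))*4 = -75*4 = -300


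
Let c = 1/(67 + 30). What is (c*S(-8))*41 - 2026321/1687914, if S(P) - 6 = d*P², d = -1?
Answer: -4210412629/163727658 ≈ -25.716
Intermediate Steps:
S(P) = 6 - P²
c = 1/97 ≈ 0.010309
(c*S(-8))*41 - 2026321/1687914 = ((6 - 1*(-8)²)/97)*41 - 2026321/1687914 = ((6 - 1*64)/97)*41 - 2026321*1/1687914 = ((6 - 64)/97)*41 - 2026321/1687914 = ((1/97)*(-58))*41 - 2026321/1687914 = -58/97*41 - 2026321/1687914 = -2378/97 - 2026321/1687914 = -4210412629/163727658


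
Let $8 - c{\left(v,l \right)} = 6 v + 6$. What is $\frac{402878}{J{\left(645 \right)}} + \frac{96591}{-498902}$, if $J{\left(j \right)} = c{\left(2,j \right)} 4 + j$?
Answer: $\frac{200938202401}{301835710} \approx 665.72$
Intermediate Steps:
$c{\left(v,l \right)} = 2 - 6 v$ ($c{\left(v,l \right)} = 8 - \left(6 v + 6\right) = 8 - \left(6 + 6 v\right) = 2 - 6 v$)
$J{\left(j \right)} = -40 + j$ ($J{\left(j \right)} = \left(2 - 12\right) 4 + j = \left(-10\right) 4 + j = -40 + j$)
$\frac{402878}{J{\left(645 \right)}} + \frac{96591}{-498902} = \frac{402878}{-40 + 645} + \frac{96591}{-498902} = \frac{402878}{605} + 96591 \left(- \frac{1}{498902}\right) = 402878 \cdot \frac{1}{605} - \frac{96591}{498902} = \frac{402878}{605} - \frac{96591}{498902} = \frac{200938202401}{301835710}$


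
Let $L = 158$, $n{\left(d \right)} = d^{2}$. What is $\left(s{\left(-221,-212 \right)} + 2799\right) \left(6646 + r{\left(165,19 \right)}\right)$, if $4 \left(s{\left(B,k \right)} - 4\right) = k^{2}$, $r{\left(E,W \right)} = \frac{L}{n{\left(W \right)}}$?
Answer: $\frac{33684671196}{361} \approx 9.3309 \cdot 10^{7}$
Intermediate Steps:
$r{\left(E,W \right)} = \frac{158}{W^{2}}$
$s{\left(B,k \right)} = 4 + \frac{k^{2}}{4}$
$\left(s{\left(-221,-212 \right)} + 2799\right) \left(6646 + r{\left(165,19 \right)}\right) = \left(\left(4 + \frac{\left(-212\right)^{2}}{4}\right) + 2799\right) \left(6646 + \frac{158}{361}\right) = \left(\left(4 + \frac{1}{4} \cdot 44944\right) + 2799\right) \left(6646 + 158 \cdot \frac{1}{361}\right) = \left(\left(4 + 11236\right) + 2799\right) \left(6646 + \frac{158}{361}\right) = \left(11240 + 2799\right) \frac{2399364}{361} = 14039 \cdot \frac{2399364}{361} = \frac{33684671196}{361}$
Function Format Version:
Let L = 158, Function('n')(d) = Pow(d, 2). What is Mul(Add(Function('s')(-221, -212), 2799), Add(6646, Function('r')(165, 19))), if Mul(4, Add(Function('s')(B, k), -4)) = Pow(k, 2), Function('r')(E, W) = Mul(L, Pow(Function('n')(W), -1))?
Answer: Rational(33684671196, 361) ≈ 9.3309e+7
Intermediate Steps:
Function('r')(E, W) = Mul(158, Pow(W, -2)) (Function('r')(E, W) = Mul(158, Pow(Pow(W, 2), -1)) = Mul(158, Pow(W, -2)))
Function('s')(B, k) = Add(4, Mul(Rational(1, 4), Pow(k, 2)))
Mul(Add(Function('s')(-221, -212), 2799), Add(6646, Function('r')(165, 19))) = Mul(Add(Add(4, Mul(Rational(1, 4), Pow(-212, 2))), 2799), Add(6646, Mul(158, Pow(19, -2)))) = Mul(Add(Add(4, Mul(Rational(1, 4), 44944)), 2799), Add(6646, Mul(158, Rational(1, 361)))) = Mul(Add(Add(4, 11236), 2799), Add(6646, Rational(158, 361))) = Mul(Add(11240, 2799), Rational(2399364, 361)) = Mul(14039, Rational(2399364, 361)) = Rational(33684671196, 361)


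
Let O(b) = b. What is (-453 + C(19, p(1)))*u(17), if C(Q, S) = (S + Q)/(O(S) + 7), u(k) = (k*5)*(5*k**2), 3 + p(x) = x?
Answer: -55222120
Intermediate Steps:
p(x) = -3 + x
u(k) = 25*k**3 (u(k) = (5*k)*(5*k**2) = 25*k**3)
C(Q, S) = (Q + S)/(7 + S) (C(Q, S) = (S + Q)/(S + 7) = (Q + S)/(7 + S))
(-453 + C(19, p(1)))*u(17) = (-453 + (19 + (-3 + 1))/(7 + (-3 + 1)))*(25*17**3) = (-453 + (19 - 2)/(7 - 2))*(25*4913) = (-453 + 17/5)*122825 = -2248/5*122825 = -55222120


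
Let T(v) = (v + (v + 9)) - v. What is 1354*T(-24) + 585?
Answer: -19725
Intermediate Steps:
T(v) = 9 + v (T(v) = (v + (9 + v)) - v = (9 + 2*v) - v = 9 + v)
1354*T(-24) + 585 = 1354*(9 - 24) + 585 = 1354*(-15) + 585 = -20310 + 585 = -19725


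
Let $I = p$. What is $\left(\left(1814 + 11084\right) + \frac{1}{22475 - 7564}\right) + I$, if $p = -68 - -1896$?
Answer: $\frac{219579387}{14911} \approx 14726.0$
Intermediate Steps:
$p = 1828$ ($p = -68 + 1896 = 1828$)
$I = 1828$
$\left(\left(1814 + 11084\right) + \frac{1}{22475 - 7564}\right) + I = \left(\left(1814 + 11084\right) + \frac{1}{22475 - 7564}\right) + 1828 = \left(12898 + \frac{1}{14911}\right) + 1828 = \frac{192322079}{14911} + 1828 = \frac{219579387}{14911}$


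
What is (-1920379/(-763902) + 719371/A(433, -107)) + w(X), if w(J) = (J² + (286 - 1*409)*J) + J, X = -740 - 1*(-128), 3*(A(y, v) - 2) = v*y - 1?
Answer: 1324604040749287/2949043671 ≈ 4.4916e+5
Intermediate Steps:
A(y, v) = 5/3 + v*y/3 (A(y, v) = 2 + (v*y - 1)/3 = 2 + (-1 + v*y)/3 = 2 + (-⅓ + v*y/3) = 5/3 + v*y/3)
X = -612 (X = -740 + 128 = -612)
w(J) = J² - 122*J (w(J) = (J² + (286 - 409)*J) + J = (J² - 123*J) + J = J² - 122*J)
(-1920379/(-763902) + 719371/A(433, -107)) + w(X) = (-1920379/(-763902) + 719371/(5/3 + (⅓)*(-107)*433)) - 612*(-122 - 612) = (-1920379*(-1/763902) + 719371/(5/3 - 46331/3)) - 612*(-734) = (1920379/763902 + 719371/(-15442)) + 449208 = (1920379/763902 + 719371*(-1/15442)) + 449208 = (1920379/763902 - 719371/15442) + 449208 = -129968613281/2949043671 + 449208 = 1324604040749287/2949043671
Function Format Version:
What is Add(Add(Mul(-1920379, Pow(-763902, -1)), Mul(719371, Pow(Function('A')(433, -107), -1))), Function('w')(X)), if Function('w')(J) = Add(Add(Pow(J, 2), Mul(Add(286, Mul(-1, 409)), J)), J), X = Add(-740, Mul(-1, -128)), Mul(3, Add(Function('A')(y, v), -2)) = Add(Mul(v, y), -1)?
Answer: Rational(1324604040749287, 2949043671) ≈ 4.4916e+5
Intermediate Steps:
Function('A')(y, v) = Add(Rational(5, 3), Mul(Rational(1, 3), v, y)) (Function('A')(y, v) = Add(2, Mul(Rational(1, 3), Add(Mul(v, y), -1))) = Add(2, Mul(Rational(1, 3), Add(-1, Mul(v, y)))) = Add(2, Add(Rational(-1, 3), Mul(Rational(1, 3), v, y))) = Add(Rational(5, 3), Mul(Rational(1, 3), v, y)))
X = -612 (X = Add(-740, 128) = -612)
Function('w')(J) = Add(Pow(J, 2), Mul(-122, J)) (Function('w')(J) = Add(Add(Pow(J, 2), Mul(Add(286, -409), J)), J) = Add(Add(Pow(J, 2), Mul(-123, J)), J) = Add(Pow(J, 2), Mul(-122, J)))
Add(Add(Mul(-1920379, Pow(-763902, -1)), Mul(719371, Pow(Function('A')(433, -107), -1))), Function('w')(X)) = Add(Add(Mul(-1920379, Pow(-763902, -1)), Mul(719371, Pow(Add(Rational(5, 3), Mul(Rational(1, 3), -107, 433)), -1))), Mul(-612, Add(-122, -612))) = Add(Add(Mul(-1920379, Rational(-1, 763902)), Mul(719371, Pow(Add(Rational(5, 3), Rational(-46331, 3)), -1))), Mul(-612, -734)) = Add(Add(Rational(1920379, 763902), Mul(719371, Pow(-15442, -1))), 449208) = Add(Add(Rational(1920379, 763902), Mul(719371, Rational(-1, 15442))), 449208) = Add(Add(Rational(1920379, 763902), Rational(-719371, 15442)), 449208) = Add(Rational(-129968613281, 2949043671), 449208) = Rational(1324604040749287, 2949043671)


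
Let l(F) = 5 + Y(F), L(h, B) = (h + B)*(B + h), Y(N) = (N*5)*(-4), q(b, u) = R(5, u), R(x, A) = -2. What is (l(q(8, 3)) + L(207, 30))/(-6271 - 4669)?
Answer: -28107/5470 ≈ -5.1384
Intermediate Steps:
q(b, u) = -2
Y(N) = -20*N (Y(N) = (5*N)*(-4) = -20*N)
L(h, B) = (B + h)² (L(h, B) = (B + h)*(B + h) = (B + h)²)
l(F) = 5 - 20*F
(l(q(8, 3)) + L(207, 30))/(-6271 - 4669) = ((5 - 20*(-2)) + (30 + 207)²)/(-6271 - 4669) = ((5 + 40) + 237²)/(-10940) = (45 + 56169)*(-1/10940) = 56214*(-1/10940) = -28107/5470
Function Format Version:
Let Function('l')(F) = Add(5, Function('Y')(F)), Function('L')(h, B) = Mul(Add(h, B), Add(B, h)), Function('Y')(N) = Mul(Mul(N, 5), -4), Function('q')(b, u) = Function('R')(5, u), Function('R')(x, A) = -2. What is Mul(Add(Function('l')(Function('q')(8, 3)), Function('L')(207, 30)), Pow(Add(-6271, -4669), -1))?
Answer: Rational(-28107, 5470) ≈ -5.1384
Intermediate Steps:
Function('q')(b, u) = -2
Function('Y')(N) = Mul(-20, N) (Function('Y')(N) = Mul(Mul(5, N), -4) = Mul(-20, N))
Function('L')(h, B) = Pow(Add(B, h), 2) (Function('L')(h, B) = Mul(Add(B, h), Add(B, h)) = Pow(Add(B, h), 2))
Function('l')(F) = Add(5, Mul(-20, F))
Mul(Add(Function('l')(Function('q')(8, 3)), Function('L')(207, 30)), Pow(Add(-6271, -4669), -1)) = Mul(Add(Add(5, Mul(-20, -2)), Pow(Add(30, 207), 2)), Pow(Add(-6271, -4669), -1)) = Mul(Add(Add(5, 40), Pow(237, 2)), Pow(-10940, -1)) = Mul(Add(45, 56169), Rational(-1, 10940)) = Mul(56214, Rational(-1, 10940)) = Rational(-28107, 5470)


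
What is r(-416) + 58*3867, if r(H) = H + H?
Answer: 223454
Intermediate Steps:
r(H) = 2*H
r(-416) + 58*3867 = 2*(-416) + 58*3867 = -832 + 224286 = 223454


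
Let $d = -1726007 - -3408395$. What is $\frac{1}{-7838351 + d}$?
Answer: $- \frac{1}{6155963} \approx -1.6244 \cdot 10^{-7}$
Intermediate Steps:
$d = 1682388$ ($d = -1726007 + 3408395 = 1682388$)
$\frac{1}{-7838351 + d} = \frac{1}{-7838351 + 1682388} = \frac{1}{-6155963} = - \frac{1}{6155963}$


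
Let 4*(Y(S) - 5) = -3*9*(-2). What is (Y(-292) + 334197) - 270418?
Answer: 127595/2 ≈ 63798.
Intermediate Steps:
Y(S) = 37/2 (Y(S) = 5 + (-3*9*(-2))/4 = 5 + (-27*(-2))/4 = 5 + (¼)*54 = 5 + 27/2 = 37/2)
(Y(-292) + 334197) - 270418 = (37/2 + 334197) - 270418 = 668431/2 - 270418 = 127595/2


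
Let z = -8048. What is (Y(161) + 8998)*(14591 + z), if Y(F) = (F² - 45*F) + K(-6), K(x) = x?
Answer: 181031724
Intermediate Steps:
Y(F) = -6 + F² - 45*F (Y(F) = (F² - 45*F) - 6 = -6 + F² - 45*F)
(Y(161) + 8998)*(14591 + z) = ((-6 + 161² - 45*161) + 8998)*(14591 - 8048) = ((-6 + 25921 - 7245) + 8998)*6543 = (18670 + 8998)*6543 = 27668*6543 = 181031724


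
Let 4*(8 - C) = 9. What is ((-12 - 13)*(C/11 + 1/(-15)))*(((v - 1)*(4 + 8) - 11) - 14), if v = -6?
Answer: 164045/132 ≈ 1242.8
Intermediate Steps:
C = 23/4 (C = 8 - ¼*9 = 8 - 9/4 = 23/4 ≈ 5.7500)
((-12 - 13)*(C/11 + 1/(-15)))*(((v - 1)*(4 + 8) - 11) - 14) = ((-12 - 13)*((23/4)/11 + 1/(-15)))*(((-6 - 1)*(4 + 8) - 11) - 14) = (-25*((23/4)*(1/11) + 1*(-1/15)))*((-7*12 - 11) - 14) = (-25*(23/44 - 1/15))*((-84 - 11) - 14) = (-25*301/660)*(-95 - 14) = -1505/132*(-109) = 164045/132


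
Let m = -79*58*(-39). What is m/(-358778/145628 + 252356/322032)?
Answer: -10689257607912/100494767 ≈ -1.0637e+5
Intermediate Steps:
m = 178698 (m = -4582*(-39) = 178698)
m/(-358778/145628 + 252356/322032) = 178698/(-358778/145628 + 252356/322032) = 178698/(-358778*1/145628 + 252356*(1/322032)) = 178698/(-3661/1486 + 63089/80508) = 178698/(-100494767/59817444) = 178698*(-59817444/100494767) = -10689257607912/100494767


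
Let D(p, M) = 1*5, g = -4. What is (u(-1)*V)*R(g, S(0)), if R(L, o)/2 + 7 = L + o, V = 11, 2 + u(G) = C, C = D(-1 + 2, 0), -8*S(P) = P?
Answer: -726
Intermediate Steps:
S(P) = -P/8
D(p, M) = 5
C = 5
u(G) = 3 (u(G) = -2 + 5 = 3)
R(L, o) = -14 + 2*L + 2*o (R(L, o) = -14 + 2*(L + o) = -14 + (2*L + 2*o) = -14 + 2*L + 2*o)
(u(-1)*V)*R(g, S(0)) = (3*11)*(-14 + 2*(-4) + 2*(-⅛*0)) = 33*(-14 - 8 + 2*0) = 33*(-14 - 8 + 0) = 33*(-22) = -726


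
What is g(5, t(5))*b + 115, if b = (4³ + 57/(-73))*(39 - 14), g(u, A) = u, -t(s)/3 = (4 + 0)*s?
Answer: 585270/73 ≈ 8017.4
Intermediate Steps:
t(s) = -12*s (t(s) = -3*(4 + 0)*s = -12*s)
b = 115375/73 (b = (64 + 57*(-1/73))*25 = (64 - 57/73)*25 = (4615/73)*25 = 115375/73 ≈ 1580.5)
g(5, t(5))*b + 115 = 5*(115375/73) + 115 = 576875/73 + 115 = 585270/73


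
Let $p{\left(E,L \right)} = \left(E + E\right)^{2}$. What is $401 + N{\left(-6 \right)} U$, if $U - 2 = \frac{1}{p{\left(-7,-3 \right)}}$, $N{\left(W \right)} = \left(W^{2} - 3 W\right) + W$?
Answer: $\frac{24365}{49} \approx 497.25$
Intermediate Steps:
$p{\left(E,L \right)} = 4 E^{2}$ ($p{\left(E,L \right)} = \left(2 E\right)^{2} = 4 E^{2}$)
$N{\left(W \right)} = W^{2} - 2 W$
$U = \frac{393}{196}$ ($U = 2 + \frac{1}{4 \left(-7\right)^{2}} = 2 + \frac{1}{4 \cdot 49} = 2 + \frac{1}{196} = \frac{393}{196} \approx 2.0051$)
$401 + N{\left(-6 \right)} U = 401 + - 6 \left(-2 - 6\right) \frac{393}{196} = 401 + \left(-6\right) \left(-8\right) \frac{393}{196} = 401 + 48 \cdot \frac{393}{196} = 401 + \frac{4716}{49} = \frac{24365}{49}$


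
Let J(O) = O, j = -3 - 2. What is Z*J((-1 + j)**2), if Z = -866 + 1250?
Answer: 13824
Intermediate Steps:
j = -5
Z = 384
Z*J((-1 + j)**2) = 384*(-1 - 5)**2 = 384*(-6)**2 = 384*36 = 13824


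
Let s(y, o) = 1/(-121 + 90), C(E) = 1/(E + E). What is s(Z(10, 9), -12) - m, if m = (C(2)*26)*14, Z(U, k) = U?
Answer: -2822/31 ≈ -91.032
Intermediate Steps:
C(E) = 1/(2*E)
m = 91 (m = (((1/2)/2)*26)*14 = (((1/2)*(1/2))*26)*14 = ((1/4)*26)*14 = (13/2)*14 = 91)
s(y, o) = -1/31 (s(y, o) = 1/(-31) = -1/31)
s(Z(10, 9), -12) - m = -1/31 - 1*91 = -1/31 - 91 = -2822/31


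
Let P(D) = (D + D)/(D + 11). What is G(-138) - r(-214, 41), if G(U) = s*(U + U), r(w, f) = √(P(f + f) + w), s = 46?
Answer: -12696 - I*√1835634/93 ≈ -12696.0 - 14.568*I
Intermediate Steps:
P(D) = 2*D/(11 + D) (P(D) = (2*D)/(11 + D) = 2*D/(11 + D))
r(w, f) = √(w + 4*f/(11 + 2*f)) (r(w, f) = √(2*(f + f)/(11 + (f + f)) + w) = √(2*(2*f)/(11 + 2*f) + w) = √(4*f/(11 + 2*f) + w) = √(w + 4*f/(11 + 2*f)))
G(U) = 92*U (G(U) = 46*(U + U) = 46*(2*U) = 92*U)
G(-138) - r(-214, 41) = 92*(-138) - √((4*41 - 214*(11 + 2*41))/(11 + 2*41)) = -12696 - √((164 - 214*(11 + 82))/(11 + 82)) = -12696 - √((164 - 214*93)/93) = -12696 - √((164 - 19902)/93) = -12696 - √((1/93)*(-19738)) = -12696 - √(-19738/93) = -12696 - I*√1835634/93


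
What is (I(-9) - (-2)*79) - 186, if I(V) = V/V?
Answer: -27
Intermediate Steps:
I(V) = 1
(I(-9) - (-2)*79) - 186 = (1 - (-2)*79) - 186 = (1 - 1*(-158)) - 186 = (1 + 158) - 186 = 159 - 186 = -27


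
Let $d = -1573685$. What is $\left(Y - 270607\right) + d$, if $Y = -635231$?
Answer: $-2479523$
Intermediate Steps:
$\left(Y - 270607\right) + d = \left(-635231 - 270607\right) - 1573685 = -905838 - 1573685 = -2479523$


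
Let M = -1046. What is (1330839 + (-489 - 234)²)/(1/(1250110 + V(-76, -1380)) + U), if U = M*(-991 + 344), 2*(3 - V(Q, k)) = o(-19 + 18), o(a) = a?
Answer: 289646297496/105753664061 ≈ 2.7389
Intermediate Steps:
V(Q, k) = 7/2 (V(Q, k) = 3 - (-19 + 18)/2 = 3 - ½*(-1) = 3 + ½ = 7/2)
U = 676762 (U = -1046*(-991 + 344) = -1046*(-647) = 676762)
(1330839 + (-489 - 234)²)/(1/(1250110 + V(-76, -1380)) + U) = (1330839 + (-489 - 234)²)/(1/(1250110 + 7/2) + 676762) = (1330839 + (-723)²)/(1/(2500227/2) + 676762) = (1330839 + 522729)/(2/2500227 + 676762) = 1853568/(1692058624976/2500227) = 1853568*(2500227/1692058624976) = 289646297496/105753664061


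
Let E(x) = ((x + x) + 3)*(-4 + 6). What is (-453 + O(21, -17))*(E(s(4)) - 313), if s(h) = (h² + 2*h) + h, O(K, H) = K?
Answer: 84240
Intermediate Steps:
s(h) = h² + 3*h
E(x) = 6 + 4*x (E(x) = (2*x + 3)*2 = (3 + 2*x)*2 = 6 + 4*x)
(-453 + O(21, -17))*(E(s(4)) - 313) = (-453 + 21)*((6 + 4*(4*(3 + 4))) - 313) = -432*((6 + 4*(4*7)) - 313) = -432*((6 + 4*28) - 313) = -432*((6 + 112) - 313) = -432*(118 - 313) = -432*(-195) = 84240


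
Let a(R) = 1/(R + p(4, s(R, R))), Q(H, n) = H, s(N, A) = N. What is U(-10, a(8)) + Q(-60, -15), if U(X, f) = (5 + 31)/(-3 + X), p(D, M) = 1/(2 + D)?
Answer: -816/13 ≈ -62.769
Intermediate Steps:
a(R) = 1/(⅙ + R) (a(R) = 1/(R + 1/(2 + 4)) = 1/(R + 1/6) = 1/(R + ⅙) = 1/(⅙ + R))
U(X, f) = 36/(-3 + X)
U(-10, a(8)) + Q(-60, -15) = 36/(-3 - 10) - 60 = 36/(-13) - 60 = 36*(-1/13) - 60 = -36/13 - 60 = -816/13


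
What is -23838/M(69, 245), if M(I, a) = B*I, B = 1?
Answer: -7946/23 ≈ -345.48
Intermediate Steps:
M(I, a) = I (M(I, a) = 1*I = I)
-23838/M(69, 245) = -23838/69 = -23838*1/69 = -7946/23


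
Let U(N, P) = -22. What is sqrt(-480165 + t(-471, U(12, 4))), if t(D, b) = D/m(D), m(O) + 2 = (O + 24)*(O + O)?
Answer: 3*I*sqrt(591208590107363)/105268 ≈ 692.94*I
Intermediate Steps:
m(O) = -2 + 2*O*(24 + O) (m(O) = -2 + (O + 24)*(O + O) = -2 + (24 + O)*(2*O) = -2 + 2*O*(24 + O))
t(D, b) = D/(-2 + 2*D**2 + 48*D)
sqrt(-480165 + t(-471, U(12, 4))) = sqrt(-480165 + (1/2)*(-471)/(-1 + (-471)**2 + 24*(-471))) = sqrt(-480165 + (1/2)*(-471)/(-1 + 221841 - 11304)) = sqrt(-480165 + (1/2)*(-471)/210536) = sqrt(-480165 + (1/2)*(-471)*(1/210536)) = sqrt(-480165 - 471/421072) = sqrt(-202184037351/421072) = 3*I*sqrt(591208590107363)/105268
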